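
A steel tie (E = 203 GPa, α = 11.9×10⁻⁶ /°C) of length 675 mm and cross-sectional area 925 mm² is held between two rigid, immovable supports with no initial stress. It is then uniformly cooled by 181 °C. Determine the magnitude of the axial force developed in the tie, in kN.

With zero net strain, σ = E·αΔT = 203 GPa × 11.9×10⁻⁶ × 181 = 437.2 MPa.
Axial force P = σA = 437.2 × 925 = 404400 N = 404.4 kN, tensile.

P ≈ 404 kN (tensile)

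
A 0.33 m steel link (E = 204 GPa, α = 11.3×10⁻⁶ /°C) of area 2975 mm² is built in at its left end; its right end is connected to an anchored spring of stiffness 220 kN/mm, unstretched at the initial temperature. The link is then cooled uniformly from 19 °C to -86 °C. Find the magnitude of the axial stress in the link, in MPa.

σ ≈ 25.9 MPa (tensile)

Free thermal contraction: δ_free = αΔT L = 11.3×10⁻⁶ × 105 × 330 = 0.3915 mm.
Let P be the tensile force in the spring. The link extends elastically by PL/(AE) and the spring stretches by P/k; together these equal δ_free.
P [ L/(AE) + 1/k ] = δ_free → P [ 330/(2975×204×10³) + 1/(220×10³) ] = 0.3915.
P = 0.3915 / 5.089×10⁻⁶ = 76940 N.
σ = P/A = 76940/2975 = 25.86 MPa.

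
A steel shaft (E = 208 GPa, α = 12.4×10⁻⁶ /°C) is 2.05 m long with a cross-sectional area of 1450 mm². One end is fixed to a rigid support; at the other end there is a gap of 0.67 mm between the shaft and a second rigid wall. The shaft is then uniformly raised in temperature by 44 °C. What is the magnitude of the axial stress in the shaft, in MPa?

Free thermal elongation = αΔT L = 12.4×10⁻⁶ × 44 × 2050 = 1.118 mm.
After closing the 0.67 mm clearance, 1.118 − 0.67 = 0.4485 mm of expansion remains to be suppressed by the wall.
So σ = E(δ_free − g)/L = 208×10³ × 0.4485/2050 = 45.5 MPa.

σ ≈ 45.5 MPa (compressive)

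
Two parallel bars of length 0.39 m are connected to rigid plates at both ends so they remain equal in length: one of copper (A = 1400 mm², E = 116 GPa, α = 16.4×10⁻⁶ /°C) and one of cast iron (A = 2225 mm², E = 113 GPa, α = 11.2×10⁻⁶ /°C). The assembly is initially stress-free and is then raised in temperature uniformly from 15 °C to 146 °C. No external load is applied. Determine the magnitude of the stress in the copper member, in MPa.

Both members must finish at the same length. With the larger α, the copper tends to over-expand; the plates restrain it, putting the copper in compression and the cast iron in tension. With no external load the two internal forces are equal and opposite, magnitude P.
Equating the net (thermal + elastic) strains gives |α₁ − α₂|·ΔT = P·[1/(A₁E₁) + 1/(A₂E₂)].
|α₁ − α₂|·ΔT = 5.2×10⁻⁶ × 131 = 0.0006812.
1/(A₁E₁) + 1/(A₂E₂) = 1/(1400×116×10³) + 1/(2225×113×10³) = 1.013×10⁻⁸ N⁻¹.
P = 0.0006812 / 1.013×10⁻⁸ = 67210 N = 67.21 kN.
σ_{copper} = P/A₁ = 67210/1400 = 48.01 MPa, compressive.

σ ≈ 48 MPa (compressive)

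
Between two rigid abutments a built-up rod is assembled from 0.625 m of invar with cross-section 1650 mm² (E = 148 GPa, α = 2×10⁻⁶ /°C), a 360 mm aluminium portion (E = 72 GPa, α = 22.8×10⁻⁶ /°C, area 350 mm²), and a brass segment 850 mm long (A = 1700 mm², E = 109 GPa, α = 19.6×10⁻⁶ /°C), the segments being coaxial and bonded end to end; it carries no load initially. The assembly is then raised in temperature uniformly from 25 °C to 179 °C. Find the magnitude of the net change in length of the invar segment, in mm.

|ΔL| ≈ 0.288 mm

With the walls removed the bar would change length by δ_free = Σ αᵢΔT Lᵢ = 2×10⁻⁶×154×625 + 22.8×10⁻⁶×154×360 + 19.6×10⁻⁶×154×850 = 4.022 mm.
Since the ends are fixed, an axial force P builds up, equal in every segment, with P · Σ Lᵢ/(AᵢEᵢ) = δ_free.
Σ Lᵢ/(AᵢEᵢ) = 625/(1650×148×10³) + 360/(350×72×10³) + 850/(1700×109×10³) = 2.143×10⁻⁵ mm/N.
P = 4.022 / 2.143×10⁻⁵ = 187700 N = 187.7 kN, compressive.
For the invar segment, free thermal change = 2×10⁻⁶×154×625 = 0.1925 mm and elastic change from P = 187700×625/(1650×148×10³) = 0.4803 mm; these oppose, so the net change is 0.288 mm (segment shortens).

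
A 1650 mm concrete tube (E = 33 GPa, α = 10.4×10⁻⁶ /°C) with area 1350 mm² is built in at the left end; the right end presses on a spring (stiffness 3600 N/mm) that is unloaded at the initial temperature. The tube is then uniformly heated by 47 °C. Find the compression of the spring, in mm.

Free thermal expansion: δ_free = αΔT L = 10.4×10⁻⁶ × 47 × 1650 = 0.8065 mm.
With a force P in the spring, the elastic change of the tube is PL/(AE) and that of the spring is P/k; compatibility requires their sum to equal δ_free.
P [ L/(AE) + 1/k ] = δ_free → P [ 1650/(1350×33×10³) + 1/(3600) ] = 0.8065.
P = 0.8065 / 0.0003148 = 2562 N.
Spring compression = P/k = 2562/(3600) = 0.7116 mm.

δ ≈ 0.712 mm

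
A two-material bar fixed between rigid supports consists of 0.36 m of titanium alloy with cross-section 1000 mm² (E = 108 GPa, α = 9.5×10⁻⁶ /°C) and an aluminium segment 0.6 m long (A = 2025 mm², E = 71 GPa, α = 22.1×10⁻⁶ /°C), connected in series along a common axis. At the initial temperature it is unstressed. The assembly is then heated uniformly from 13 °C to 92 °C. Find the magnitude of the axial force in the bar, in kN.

P ≈ 176 kN (compressive)

With the walls removed the bar would change length by δ_free = Σ αᵢΔT Lᵢ = 9.5×10⁻⁶×79×360 + 22.1×10⁻⁶×79×600 = 1.318 mm.
The walls prevent any net length change, so an axial force P (same in every segment) develops. Compatibility: P · Σ Lᵢ/(AᵢEᵢ) = δ_free.
The series flexibility is Σ Lᵢ/(AᵢEᵢ) = 360/(1000×108×10³) + 600/(2025×71×10³) = 7.507×10⁻⁶ mm/N.
P = 1.318 / 7.507×10⁻⁶ = 175500 N = 175.5 kN, compressive.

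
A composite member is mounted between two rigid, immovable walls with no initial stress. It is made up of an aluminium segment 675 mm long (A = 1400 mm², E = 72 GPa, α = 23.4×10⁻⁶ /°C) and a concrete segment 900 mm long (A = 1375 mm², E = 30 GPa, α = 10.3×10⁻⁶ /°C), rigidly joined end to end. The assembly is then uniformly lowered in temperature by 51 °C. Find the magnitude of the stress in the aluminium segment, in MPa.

σ ≈ 32 MPa (tensile)

Free thermal contraction of the whole bar: Σ αᵢΔT Lᵢ = 23.4×10⁻⁶×51×675 + 10.3×10⁻⁶×51×900 = 1.278 mm.
Since the ends are fixed, an axial force P builds up, equal in every segment, with P · Σ Lᵢ/(AᵢEᵢ) = δ_free.
Σ Lᵢ/(AᵢEᵢ) = 675/(1400×72×10³) + 900/(1375×30×10³) = 2.851×10⁻⁵ mm/N.
Hence P = δ_free / Σ(L/AE) = 1.278/2.851×10⁻⁵ = 44.83 kN (tensile).
σ_{aluminium} = P / A = 44830 / 1400 = 32.02 MPa.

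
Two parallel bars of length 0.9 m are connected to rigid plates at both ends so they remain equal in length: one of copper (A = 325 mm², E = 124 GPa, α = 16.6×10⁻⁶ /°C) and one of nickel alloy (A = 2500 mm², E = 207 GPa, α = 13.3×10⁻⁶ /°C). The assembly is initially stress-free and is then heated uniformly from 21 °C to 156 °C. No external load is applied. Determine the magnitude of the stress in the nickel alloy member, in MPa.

Both members must finish at the same length. With the larger α, the copper tends to over-expand; the plates restrain it, putting the copper in compression and the nickel alloy in tension. With no external load the two internal forces are equal and opposite, magnitude P.
Setting the final lengths equal and cancelling L: (α₁ − α₂)ΔT = P/(A₁E₁) + P/(A₂E₂).
|α₁ − α₂|·ΔT = 3.3×10⁻⁶ × 135 = 0.0004455.
1/(A₁E₁) + 1/(A₂E₂) = 1/(325×124×10³) + 1/(2500×207×10³) = 2.675×10⁻⁸ N⁻¹.
P = 0.0004455 / 2.675×10⁻⁸ = 16660 N = 16.66 kN.
σ_{nickel alloy} = P/A₂ = 16660/2500 = 6.663 MPa, tensile.

σ ≈ 6.66 MPa (tensile)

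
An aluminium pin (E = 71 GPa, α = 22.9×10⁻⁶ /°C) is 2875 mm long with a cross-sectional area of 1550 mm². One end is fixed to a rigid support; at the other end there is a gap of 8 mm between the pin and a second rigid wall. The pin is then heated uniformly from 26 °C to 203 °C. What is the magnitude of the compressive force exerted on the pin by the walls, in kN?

P ≈ 140 kN

Unrestrained expansion: δ_free = αΔT L = 22.9×10⁻⁶ × 177 × 2875 = 11.65 mm.
The gap closes (δ_free > 8 mm) and the wall then resists a further 11.65 − 8 = 3.653 mm of expansion.
That suppressed elongation corresponds to σ = E·Δ/L = 71×10³ × 3.653/2875 = 90.22 MPa.
P = σA = 90.22 × 1550 = 139.8 kN.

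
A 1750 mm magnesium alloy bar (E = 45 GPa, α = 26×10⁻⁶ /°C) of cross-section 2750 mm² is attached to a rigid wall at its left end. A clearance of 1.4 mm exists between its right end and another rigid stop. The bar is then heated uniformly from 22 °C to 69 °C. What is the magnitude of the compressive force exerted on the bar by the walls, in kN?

Free thermal elongation = αΔT L = 26×10⁻⁶ × 47 × 1750 = 2.139 mm.
This exceeds the 1.4 mm gap, so the wall pushes back. The portion of expansion that must be recovered elastically is δ_free − gap = 2.139 − 1.4 = 0.7385 mm.
That suppressed elongation corresponds to σ = E·Δ/L = 45×10³ × 0.7385/1750 = 18.99 MPa.
P = σA = 18.99 × 2750 = 52.22 kN.

P ≈ 52.2 kN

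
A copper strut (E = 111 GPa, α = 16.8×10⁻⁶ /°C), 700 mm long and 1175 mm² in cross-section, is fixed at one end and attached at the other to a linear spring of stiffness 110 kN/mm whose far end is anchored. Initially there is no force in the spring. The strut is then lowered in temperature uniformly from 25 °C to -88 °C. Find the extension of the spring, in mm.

The unrestrained thermal change is αΔT L = 16.8×10⁻⁶ × 113 × 700 = 1.329 mm.
Let P be the tensile force in the spring. The strut extends elastically by PL/(AE) and the spring stretches by P/k; together these equal δ_free.
P [ L/(AE) + 1/k ] = δ_free → P [ 700/(1175×111×10³) + 1/(110×10³) ] = 1.329.
P = 1.329 / 1.446×10⁻⁵ = 91910 N.
Spring extension = P/k = 91910/(110×10³) = 0.8356 mm.

δ ≈ 0.836 mm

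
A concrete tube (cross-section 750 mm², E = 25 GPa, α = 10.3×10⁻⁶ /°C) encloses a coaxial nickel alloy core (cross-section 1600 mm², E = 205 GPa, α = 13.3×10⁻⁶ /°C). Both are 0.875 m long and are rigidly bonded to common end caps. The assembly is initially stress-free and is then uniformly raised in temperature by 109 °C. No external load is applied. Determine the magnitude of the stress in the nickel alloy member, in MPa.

Both members must finish at the same length. With the larger α, the nickel alloy tends to over-expand; the plates restrain it, putting the nickel alloy in compression and the concrete in tension. With no external load the two internal forces are equal and opposite, magnitude P.
Equating the net (thermal + elastic) strains gives |α₁ − α₂|·ΔT = P·[1/(A₁E₁) + 1/(A₂E₂)].
|α₁ − α₂|·ΔT = 3×10⁻⁶ × 109 = 0.000327.
1/(A₁E₁) + 1/(A₂E₂) = 1/(750×25×10³) + 1/(1600×205×10³) = 5.638×10⁻⁸ N⁻¹.
P = 0.000327 / 5.638×10⁻⁸ = 5800 N = 5.8 kN.
σ_{nickel alloy} = P/A₂ = 5800/1600 = 3.625 MPa, compressive.

σ ≈ 3.62 MPa (compressive)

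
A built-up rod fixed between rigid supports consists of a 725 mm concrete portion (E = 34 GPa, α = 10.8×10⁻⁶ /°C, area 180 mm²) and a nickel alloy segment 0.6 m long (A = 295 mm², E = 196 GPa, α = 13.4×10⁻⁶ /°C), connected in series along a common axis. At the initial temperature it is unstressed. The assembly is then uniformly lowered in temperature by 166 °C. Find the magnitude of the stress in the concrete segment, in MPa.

σ ≈ 114 MPa (tensile)

Free thermal contraction of the whole bar: Σ αᵢΔT Lᵢ = 10.8×10⁻⁶×166×725 + 13.4×10⁻⁶×166×600 = 2.634 mm.
Since the ends are fixed, an axial force P builds up, equal in every segment, with P · Σ Lᵢ/(AᵢEᵢ) = δ_free.
The series flexibility is Σ Lᵢ/(AᵢEᵢ) = 725/(180×34×10³) + 600/(295×196×10³) = 0.0001288 mm/N.
P = 2.634 / 0.0001288 = 20450 N = 20.45 kN, tensile.
σ_{concrete} = P / A = 20450 / 180 = 113.6 MPa.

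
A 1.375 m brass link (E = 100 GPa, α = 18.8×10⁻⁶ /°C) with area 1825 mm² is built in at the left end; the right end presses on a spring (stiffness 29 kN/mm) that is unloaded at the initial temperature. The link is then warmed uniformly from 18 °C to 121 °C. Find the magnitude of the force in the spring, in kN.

P ≈ 63.4 kN

The unrestrained thermal change is αΔT L = 18.8×10⁻⁶ × 103 × 1375 = 2.663 mm.
Let P be the compressive force at the spring. The link shortens elastically by PL/(AE) and the spring compresses by P/k; together these equal δ_free.
P [ L/(AE) + 1/k ] = δ_free → P [ 1375/(1825×100×10³) + 1/(29×10³) ] = 2.663.
P = 2.663 / 4.202×10⁻⁵ = 63370 N.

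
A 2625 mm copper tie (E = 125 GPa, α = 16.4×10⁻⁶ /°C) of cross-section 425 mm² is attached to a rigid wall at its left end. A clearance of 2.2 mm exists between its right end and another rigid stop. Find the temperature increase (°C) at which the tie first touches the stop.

Contact occurs when the free expansion equals the gap: αΔT L = 2.2 mm.
ΔT = 2.2 / (16.4×10⁻⁶ × 2625) = 51.1 °C.

ΔT ≈ 51.1 °C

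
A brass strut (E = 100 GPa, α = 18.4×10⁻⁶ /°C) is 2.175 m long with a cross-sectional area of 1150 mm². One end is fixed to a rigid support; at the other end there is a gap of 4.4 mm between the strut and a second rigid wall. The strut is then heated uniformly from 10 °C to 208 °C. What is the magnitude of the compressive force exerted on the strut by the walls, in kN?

P ≈ 186 kN

If the wall were absent the strut would grow by αΔT L = 18.4×10⁻⁶ × 198 × 2175 = 7.924 mm.
After closing the 4.4 mm clearance, 7.924 − 4.4 = 3.524 mm of expansion remains to be suppressed by the wall.
Compatibility: PL/(AE) = 3.524 mm, so σ = P/A = E × (3.524/2175) = 162 MPa.
Force on the wall = σA = 162 × 1150 mm² = 186.3 kN.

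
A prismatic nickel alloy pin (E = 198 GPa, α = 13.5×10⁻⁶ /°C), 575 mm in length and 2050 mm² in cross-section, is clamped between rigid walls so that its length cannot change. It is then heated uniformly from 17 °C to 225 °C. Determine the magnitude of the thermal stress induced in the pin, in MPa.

Because both ends are immovable the net strain is zero, and the suppressed thermal strain is αΔT = 13.5×10⁻⁶ × 208 = 2808×10⁻⁶.
σ = EαΔT = 198×10³ × 13.5×10⁻⁶ × 208 = 556 MPa (compressive; the pin is trying to expand).

σ ≈ 556 MPa (compressive)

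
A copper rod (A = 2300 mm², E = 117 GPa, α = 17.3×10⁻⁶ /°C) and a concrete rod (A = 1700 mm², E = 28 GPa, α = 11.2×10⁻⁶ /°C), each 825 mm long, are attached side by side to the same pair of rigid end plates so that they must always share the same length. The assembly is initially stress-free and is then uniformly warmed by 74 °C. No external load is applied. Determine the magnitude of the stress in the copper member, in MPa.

σ ≈ 7.94 MPa (compressive)

Both members must finish at the same length. With the larger α, the copper tends to over-expand; the plates restrain it, putting the copper in compression and the concrete in tension. With no external load the two internal forces are equal and opposite, magnitude P.
Setting the final lengths equal and cancelling L: (α₁ − α₂)ΔT = P/(A₁E₁) + P/(A₂E₂).
|α₁ − α₂|·ΔT = 6.1×10⁻⁶ × 74 = 0.0004514.
1/(A₁E₁) + 1/(A₂E₂) = 1/(2300×117×10³) + 1/(1700×28×10³) = 2.472×10⁻⁸ N⁻¹.
P = 0.0004514 / 2.472×10⁻⁸ = 18260 N = 18.26 kN.
σ_{copper} = P/A₁ = 18260/2300 = 7.938 MPa, compressive.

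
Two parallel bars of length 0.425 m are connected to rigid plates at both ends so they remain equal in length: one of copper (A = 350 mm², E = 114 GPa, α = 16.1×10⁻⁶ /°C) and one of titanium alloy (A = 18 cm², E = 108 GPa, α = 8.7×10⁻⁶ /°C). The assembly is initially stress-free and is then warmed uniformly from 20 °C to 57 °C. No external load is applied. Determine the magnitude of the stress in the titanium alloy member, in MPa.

Both members must finish at the same length. With the larger α, the copper tends to over-expand; the plates restrain it, putting the copper in compression and the titanium alloy in tension. With no external load the two internal forces are equal and opposite, magnitude P.
Compatibility of the two members (thermal + elastic change equal): (α₁ − α₂)ΔT = P·[1/(A₁E₁) + 1/(A₂E₂)].
|α₁ − α₂|·ΔT = 7.4×10⁻⁶ × 37 = 0.0002738.
1/(A₁E₁) + 1/(A₂E₂) = 1/(350×114×10³) + 1/(1800×108×10³) = 3.021×10⁻⁸ N⁻¹.
P = 0.0002738 / 3.021×10⁻⁸ = 9064 N = 9.064 kN.
σ_{titanium alloy} = P/A₂ = 9064/1800 = 5.036 MPa, tensile.

σ ≈ 5.04 MPa (tensile)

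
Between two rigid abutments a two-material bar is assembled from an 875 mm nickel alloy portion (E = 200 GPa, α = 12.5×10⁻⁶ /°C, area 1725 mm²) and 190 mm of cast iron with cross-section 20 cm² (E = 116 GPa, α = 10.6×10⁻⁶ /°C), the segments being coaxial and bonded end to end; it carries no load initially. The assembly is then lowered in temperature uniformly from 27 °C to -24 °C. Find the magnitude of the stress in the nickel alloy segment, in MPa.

With the walls removed the bar would change length by δ_free = Σ αᵢΔT Lᵢ = 12.5×10⁻⁶×51×875 + 10.6×10⁻⁶×51×190 = 0.6605 mm.
Since the ends are fixed, an axial force P builds up, equal in every segment, with P · Σ Lᵢ/(AᵢEᵢ) = δ_free.
Σ Lᵢ/(AᵢEᵢ) = 875/(1725×200×10³) + 190/(2000×116×10³) = 3.355×10⁻⁶ mm/N.
So P = 0.6605 / 3.355×10⁻⁶ = 196.9 kN, tensile.
σ_{nickel alloy} = P / A = 196900 / 1725 = 114.1 MPa.

σ ≈ 114 MPa (tensile)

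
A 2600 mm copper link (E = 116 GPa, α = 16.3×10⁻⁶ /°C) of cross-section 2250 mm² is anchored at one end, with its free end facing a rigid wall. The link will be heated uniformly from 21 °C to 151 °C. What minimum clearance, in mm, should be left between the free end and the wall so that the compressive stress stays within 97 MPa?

Free expansion if unrestrained: δ_free = αΔT L = 16.3×10⁻⁶ × 130 × 2600 = 5.509 mm.
At the allowable stress the elastic shortening the wall may impose is σL/E = 97 × 2600 / (116×10³) = 2.174 mm.
So the gap has to take up the difference, g_min = δ_free − σL/E = 5.509 − 2.174 = 3.335 mm.

g ≈ 3.34 mm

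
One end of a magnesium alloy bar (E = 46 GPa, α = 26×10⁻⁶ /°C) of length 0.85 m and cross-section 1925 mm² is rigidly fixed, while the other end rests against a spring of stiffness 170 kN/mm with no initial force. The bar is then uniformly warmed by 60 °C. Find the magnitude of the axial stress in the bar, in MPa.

σ ≈ 44.5 MPa (compressive)

The unrestrained thermal change is αΔT L = 26×10⁻⁶ × 60 × 850 = 1.326 mm.
Let P be the compressive force at the spring. The bar shortens elastically by PL/(AE) and the spring compresses by P/k; together these equal δ_free.
So P = δ_free / [L/(AE) + 1/k] = 1.326 / [ 850/(1925×46×10³) + 1/(170×10³) ].
P = 1.326 / 1.548×10⁻⁵ = 85650 N.
σ = P/A = 85650/1925 = 44.49 MPa.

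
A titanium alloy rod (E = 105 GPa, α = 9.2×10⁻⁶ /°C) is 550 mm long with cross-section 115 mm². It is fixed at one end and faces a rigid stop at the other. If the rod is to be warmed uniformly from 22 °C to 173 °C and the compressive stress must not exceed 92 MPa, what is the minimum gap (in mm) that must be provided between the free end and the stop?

With no wall the rod would lengthen by αΔT L = 9.2×10⁻⁶ × 151 × 550 = 0.7641 mm.
A stress of 92 MPa corresponds to the wall pushing the rod back by σL/E = 92×550/(105×10³) = 0.4819 mm.
So the gap has to take up the difference, g_min = δ_free − σL/E = 0.7641 − 0.4819 = 0.2822 mm.

g ≈ 0.282 mm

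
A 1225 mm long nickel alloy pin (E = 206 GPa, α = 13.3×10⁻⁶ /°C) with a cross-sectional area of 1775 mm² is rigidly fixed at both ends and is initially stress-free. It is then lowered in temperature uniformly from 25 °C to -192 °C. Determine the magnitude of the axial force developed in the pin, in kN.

P ≈ 1060 kN (tensile)

Full restraint means ε = 0, so the stress is σ = EαΔT = 206×10³ × 13.3×10⁻⁶ × 217 = 594.5 MPa.
Then P = σA = 594.5 × 1775 mm² = 1055 kN, tensile.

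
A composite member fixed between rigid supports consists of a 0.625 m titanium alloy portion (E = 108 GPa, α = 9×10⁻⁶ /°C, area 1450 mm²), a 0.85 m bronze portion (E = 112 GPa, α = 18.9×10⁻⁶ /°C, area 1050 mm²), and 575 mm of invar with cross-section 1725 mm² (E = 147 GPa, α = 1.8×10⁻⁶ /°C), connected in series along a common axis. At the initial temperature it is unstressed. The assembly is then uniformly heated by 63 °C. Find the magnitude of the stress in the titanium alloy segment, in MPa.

If the supports were absent, the total length change would be Σ αᵢΔT Lᵢ = 9×10⁻⁶×63×625 + 18.9×10⁻⁶×63×850 + 1.8×10⁻⁶×63×575 = 1.432 mm.
The rigid supports impose zero overall length change; the single axial force P common to all segments must satisfy P Σ Lᵢ/(AᵢEᵢ) = δ_free.
The series flexibility is Σ Lᵢ/(AᵢEᵢ) = 625/(1450×108×10³) + 850/(1050×112×10³) + 575/(1725×147×10³) = 1.349×10⁻⁵ mm/N.
Hence P = δ_free / Σ(L/AE) = 1.432/1.349×10⁻⁵ = 106.2 kN (compressive).
σ_{titanium alloy} = P / A = 106200 / 1450 = 73.21 MPa.

σ ≈ 73.2 MPa (compressive)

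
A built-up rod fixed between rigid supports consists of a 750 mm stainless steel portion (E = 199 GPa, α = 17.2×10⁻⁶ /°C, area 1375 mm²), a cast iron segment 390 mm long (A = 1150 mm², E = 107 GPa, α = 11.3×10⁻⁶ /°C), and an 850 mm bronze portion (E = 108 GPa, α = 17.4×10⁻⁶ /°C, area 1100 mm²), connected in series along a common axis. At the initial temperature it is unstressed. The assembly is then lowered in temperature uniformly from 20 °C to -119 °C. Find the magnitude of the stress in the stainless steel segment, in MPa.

Free thermal contraction of the whole bar: Σ αᵢΔT Lᵢ = 17.2×10⁻⁶×139×750 + 11.3×10⁻⁶×139×390 + 17.4×10⁻⁶×139×850 = 4.461 mm.
The walls prevent any net length change, so an axial force P (same in every segment) develops. Compatibility: P · Σ Lᵢ/(AᵢEᵢ) = δ_free.
The series flexibility is Σ Lᵢ/(AᵢEᵢ) = 750/(1375×199×10³) + 390/(1150×107×10³) + 850/(1100×108×10³) = 1.307×10⁻⁵ mm/N.
So P = 4.461 / 1.307×10⁻⁵ = 341.5 kN, tensile.
σ_{stainless steel} = P / A = 341500 / 1375 = 248.3 MPa.

σ ≈ 248 MPa (tensile)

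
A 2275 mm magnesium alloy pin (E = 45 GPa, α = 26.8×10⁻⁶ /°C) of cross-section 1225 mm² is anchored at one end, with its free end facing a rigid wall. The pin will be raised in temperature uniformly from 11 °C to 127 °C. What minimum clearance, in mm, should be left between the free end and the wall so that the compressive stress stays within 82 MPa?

g ≈ 2.93 mm

Free expansion if unrestrained: δ_free = αΔT L = 26.8×10⁻⁶ × 116 × 2275 = 7.073 mm.
A stress of 82 MPa corresponds to the wall pushing the pin back by σL/E = 82×2275/(45×10³) = 4.146 mm.
The gap must absorb the remainder: g_min = 7.073 − 4.146 = 2.927 mm.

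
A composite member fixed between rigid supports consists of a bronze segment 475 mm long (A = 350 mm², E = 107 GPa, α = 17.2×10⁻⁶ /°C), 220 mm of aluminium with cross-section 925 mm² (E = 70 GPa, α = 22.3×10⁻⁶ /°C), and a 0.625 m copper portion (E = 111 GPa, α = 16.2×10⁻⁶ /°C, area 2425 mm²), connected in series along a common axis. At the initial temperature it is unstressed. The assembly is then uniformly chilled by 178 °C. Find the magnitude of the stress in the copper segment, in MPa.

Free thermal contraction of the whole bar: Σ αᵢΔT Lᵢ = 17.2×10⁻⁶×178×475 + 22.3×10⁻⁶×178×220 + 16.2×10⁻⁶×178×625 = 4.13 mm.
The rigid supports impose zero overall length change; the single axial force P common to all segments must satisfy P Σ Lᵢ/(AᵢEᵢ) = δ_free.
Σ Lᵢ/(AᵢEᵢ) = 475/(350×107×10³) + 220/(925×70×10³) + 625/(2425×111×10³) = 1.84×10⁻⁵ mm/N.
So P = 4.13 / 1.84×10⁻⁵ = 224.4 kN, tensile.
σ_{copper} = P / A = 224400 / 2425 = 92.54 MPa.

σ ≈ 92.5 MPa (tensile)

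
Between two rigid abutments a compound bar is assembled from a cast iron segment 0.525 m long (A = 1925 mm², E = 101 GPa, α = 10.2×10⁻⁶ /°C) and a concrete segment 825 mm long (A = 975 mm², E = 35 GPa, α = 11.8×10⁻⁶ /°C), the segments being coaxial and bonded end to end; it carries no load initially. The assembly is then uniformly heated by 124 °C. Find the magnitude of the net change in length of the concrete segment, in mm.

|ΔL| ≈ 0.476 mm

Free thermal expansion of the whole bar: Σ αᵢΔT Lᵢ = 10.2×10⁻⁶×124×525 + 11.8×10⁻⁶×124×825 = 1.871 mm.
Since the ends are fixed, an axial force P builds up, equal in every segment, with P · Σ Lᵢ/(AᵢEᵢ) = δ_free.
Σ Lᵢ/(AᵢEᵢ) = 525/(1925×101×10³) + 825/(975×35×10³) = 2.688×10⁻⁵ mm/N.
So P = 1.871 / 2.688×10⁻⁵ = 69.62 kN, compressive.
For the concrete segment, free thermal change = 11.8×10⁻⁶×124×825 = 1.207 mm and elastic change from P = 69620×825/(975×35×10³) = 1.683 mm; these oppose, so the net change is 0.476 mm (segment shortens).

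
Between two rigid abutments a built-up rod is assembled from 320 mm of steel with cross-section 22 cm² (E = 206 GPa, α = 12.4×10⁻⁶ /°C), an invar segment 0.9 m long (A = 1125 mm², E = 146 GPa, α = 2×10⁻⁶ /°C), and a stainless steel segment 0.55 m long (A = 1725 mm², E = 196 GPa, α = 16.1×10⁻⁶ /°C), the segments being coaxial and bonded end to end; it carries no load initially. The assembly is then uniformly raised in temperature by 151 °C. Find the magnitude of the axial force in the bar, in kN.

P ≈ 283 kN (compressive)

Free thermal expansion of the whole bar: Σ αᵢΔT Lᵢ = 12.4×10⁻⁶×151×320 + 2×10⁻⁶×151×900 + 16.1×10⁻⁶×151×550 = 2.208 mm.
Since the ends are fixed, an axial force P builds up, equal in every segment, with P · Σ Lᵢ/(AᵢEᵢ) = δ_free.
Σ Lᵢ/(AᵢEᵢ) = 320/(2200×206×10³) + 900/(1125×146×10³) + 550/(1725×196×10³) = 7.812×10⁻⁶ mm/N.
P = 2.208 / 7.812×10⁻⁶ = 282600 N = 282.6 kN, compressive.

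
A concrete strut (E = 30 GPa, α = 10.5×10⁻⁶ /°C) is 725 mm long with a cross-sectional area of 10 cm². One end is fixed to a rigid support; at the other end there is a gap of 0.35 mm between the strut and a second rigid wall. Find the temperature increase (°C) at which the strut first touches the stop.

Contact occurs when the free expansion equals the gap: αΔT L = 0.35 mm.
ΔT = 0.35 / (10.5×10⁻⁶ × 725) = 45.98 °C.

ΔT ≈ 46 °C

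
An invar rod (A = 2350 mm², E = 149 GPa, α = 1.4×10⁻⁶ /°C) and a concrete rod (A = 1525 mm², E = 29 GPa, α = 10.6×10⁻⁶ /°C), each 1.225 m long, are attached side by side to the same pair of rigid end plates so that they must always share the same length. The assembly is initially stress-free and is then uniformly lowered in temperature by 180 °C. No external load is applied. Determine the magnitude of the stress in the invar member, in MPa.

The concrete has the larger α, so on cooling it would change length more than the invar if both were free. The rigid plates force a common final length, so the concrete is put into tension and the invar into compression, with equal and opposite forces P (no external load).
Equating the net (thermal + elastic) strains gives |α₁ − α₂|·ΔT = P·[1/(A₁E₁) + 1/(A₂E₂)].
|α₁ − α₂|·ΔT = 9.2×10⁻⁶ × 180 = 0.001656.
1/(A₁E₁) + 1/(A₂E₂) = 1/(2350×149×10³) + 1/(1525×29×10³) = 2.547×10⁻⁸ N⁻¹.
P = 0.001656 / 2.547×10⁻⁸ = 65020 N = 65.02 kN.
σ_{invar} = P/A₁ = 65020/2350 = 27.67 MPa, compressive.

σ ≈ 27.7 MPa (compressive)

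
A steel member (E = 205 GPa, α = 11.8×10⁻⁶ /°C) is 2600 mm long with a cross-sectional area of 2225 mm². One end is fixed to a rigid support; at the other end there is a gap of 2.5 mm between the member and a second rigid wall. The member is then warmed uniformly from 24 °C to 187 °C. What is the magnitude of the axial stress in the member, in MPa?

Free thermal elongation = αΔT L = 11.8×10⁻⁶ × 163 × 2600 = 5.001 mm.
The gap closes (δ_free > 2.5 mm) and the wall then resists a further 5.001 − 2.5 = 2.501 mm of expansion.
That suppressed elongation corresponds to σ = E·Δ/L = 205×10³ × 2.501/2600 = 197.2 MPa.

σ ≈ 197 MPa (compressive)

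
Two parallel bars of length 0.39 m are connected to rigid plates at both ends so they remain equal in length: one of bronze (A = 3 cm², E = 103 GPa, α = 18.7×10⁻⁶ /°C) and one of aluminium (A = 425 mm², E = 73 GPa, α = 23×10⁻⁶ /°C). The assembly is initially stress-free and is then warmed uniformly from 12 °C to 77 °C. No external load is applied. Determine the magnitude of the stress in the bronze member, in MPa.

The aluminium has the larger α, so on heating it would change length more than the bronze if both were free. The rigid plates force a common final length, so the aluminium is put into compression and the bronze into tension, with equal and opposite forces P (no external load).
Compatibility of the two members (thermal + elastic change equal): (α₁ − α₂)ΔT = P·[1/(A₁E₁) + 1/(A₂E₂)].
|α₁ − α₂|·ΔT = 4.3×10⁻⁶ × 65 = 0.0002795.
1/(A₁E₁) + 1/(A₂E₂) = 1/(300×103×10³) + 1/(425×73×10³) = 6.459×10⁻⁸ N⁻¹.
So P = 0.0002795 / 6.459×10⁻⁸ = 4.327 kN.
σ_{bronze} = P/A₁ = 4327/300 = 14.42 MPa, tensile.

σ ≈ 14.4 MPa (tensile)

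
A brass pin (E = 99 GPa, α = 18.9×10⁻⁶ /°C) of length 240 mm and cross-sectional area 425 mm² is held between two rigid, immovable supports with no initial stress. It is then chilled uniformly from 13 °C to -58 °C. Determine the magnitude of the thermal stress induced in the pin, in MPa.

With length fixed, the mechanical strain must cancel the thermal strain αΔT = 18.9×10⁻⁶ × 71 = 1341.9×10⁻⁶.
Hence σ = E·αΔT = 99×10³ × 1341.9×10⁻⁶ = 132.8 MPa, tensile.

σ ≈ 133 MPa (tensile)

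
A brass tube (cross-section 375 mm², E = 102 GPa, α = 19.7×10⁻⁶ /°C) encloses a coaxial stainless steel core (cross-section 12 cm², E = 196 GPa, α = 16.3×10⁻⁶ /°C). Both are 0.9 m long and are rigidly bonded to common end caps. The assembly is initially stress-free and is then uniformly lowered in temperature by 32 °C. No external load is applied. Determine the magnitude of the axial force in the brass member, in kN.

P ≈ 3.58 kN (tensile in the brass)

The brass has the larger α, so on cooling it would change length more than the stainless steel if both were free. The rigid plates force a common final length, so the brass is put into tension and the stainless steel into compression, with equal and opposite forces P (no external load).
Compatibility of the two members (thermal + elastic change equal): (α₁ − α₂)ΔT = P·[1/(A₁E₁) + 1/(A₂E₂)].
|α₁ − α₂|·ΔT = 3.4×10⁻⁶ × 32 = 0.0001088.
1/(A₁E₁) + 1/(A₂E₂) = 1/(375×102×10³) + 1/(1200×196×10³) = 3.04×10⁻⁸ N⁻¹.
So P = 0.0001088 / 3.04×10⁻⁸ = 3.579 kN.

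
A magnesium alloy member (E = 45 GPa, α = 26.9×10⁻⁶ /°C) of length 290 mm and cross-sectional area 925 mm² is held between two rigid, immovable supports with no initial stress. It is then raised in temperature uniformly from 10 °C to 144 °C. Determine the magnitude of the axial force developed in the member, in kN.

Full restraint means ε = 0, so the stress is σ = EαΔT = 45×10³ × 26.9×10⁻⁶ × 134 = 162.2 MPa.
P = AEαΔT = 925 × 45×10³ × 26.9×10⁻⁶ × 134 = 150 kN (compressive).

P ≈ 150 kN (compressive)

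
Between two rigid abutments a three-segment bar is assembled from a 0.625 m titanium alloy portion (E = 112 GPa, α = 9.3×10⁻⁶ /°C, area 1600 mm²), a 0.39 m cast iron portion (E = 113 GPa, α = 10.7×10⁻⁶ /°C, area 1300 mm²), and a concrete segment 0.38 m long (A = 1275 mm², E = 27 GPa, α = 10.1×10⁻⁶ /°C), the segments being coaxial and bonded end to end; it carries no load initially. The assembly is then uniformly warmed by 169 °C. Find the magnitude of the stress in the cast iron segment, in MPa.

σ ≈ 105 MPa (compressive)

With the walls removed the bar would change length by δ_free = Σ αᵢΔT Lᵢ = 9.3×10⁻⁶×169×625 + 10.7×10⁻⁶×169×390 + 10.1×10⁻⁶×169×380 = 2.336 mm.
The rigid supports impose zero overall length change; the single axial force P common to all segments must satisfy P Σ Lᵢ/(AᵢEᵢ) = δ_free.
The series flexibility is Σ Lᵢ/(AᵢEᵢ) = 625/(1600×112×10³) + 390/(1300×113×10³) + 380/(1275×27×10³) = 1.718×10⁻⁵ mm/N.
P = 2.336 / 1.718×10⁻⁵ = 136000 N = 136 kN, compressive.
σ_{cast iron} = P / A = 136000 / 1300 = 104.6 MPa.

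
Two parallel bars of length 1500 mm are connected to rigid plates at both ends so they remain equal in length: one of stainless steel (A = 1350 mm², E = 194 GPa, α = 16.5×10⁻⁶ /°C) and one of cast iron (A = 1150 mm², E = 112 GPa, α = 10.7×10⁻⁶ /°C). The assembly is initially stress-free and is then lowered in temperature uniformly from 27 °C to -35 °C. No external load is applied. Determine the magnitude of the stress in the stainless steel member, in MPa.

σ ≈ 23 MPa (tensile)

Both members must finish at the same length. With the larger α, the stainless steel tends to over-contract; the plates restrain it, putting the stainless steel in tension and the cast iron in compression. With no external load the two internal forces are equal and opposite, magnitude P.
Setting the final lengths equal and cancelling L: (α₁ − α₂)ΔT = P/(A₁E₁) + P/(A₂E₂).
|α₁ − α₂|·ΔT = 5.8×10⁻⁶ × 62 = 0.0003596.
1/(A₁E₁) + 1/(A₂E₂) = 1/(1350×194×10³) + 1/(1150×112×10³) = 1.158×10⁻⁸ N⁻¹.
P = 0.0003596 / 1.158×10⁻⁸ = 31050 N = 31.05 kN.
σ_{stainless steel} = P/A₁ = 31050/1350 = 23 MPa, tensile.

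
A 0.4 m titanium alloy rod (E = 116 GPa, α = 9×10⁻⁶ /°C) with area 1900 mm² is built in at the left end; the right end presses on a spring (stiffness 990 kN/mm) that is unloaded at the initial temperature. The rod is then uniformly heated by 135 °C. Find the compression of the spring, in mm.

δ ≈ 0.174 mm

Free thermal expansion: δ_free = αΔT L = 9×10⁻⁶ × 135 × 400 = 0.486 mm.
With a force P in the spring, the elastic change of the rod is PL/(AE) and that of the spring is P/k; compatibility requires their sum to equal δ_free.
P [ L/(AE) + 1/k ] = δ_free → P [ 400/(1900×116×10³) + 1/(990×10³) ] = 0.486.
P = 0.486 / 2.825×10⁻⁶ = 172000 N.
Spring compression = P/k = 172000/(990×10³) = 0.1738 mm.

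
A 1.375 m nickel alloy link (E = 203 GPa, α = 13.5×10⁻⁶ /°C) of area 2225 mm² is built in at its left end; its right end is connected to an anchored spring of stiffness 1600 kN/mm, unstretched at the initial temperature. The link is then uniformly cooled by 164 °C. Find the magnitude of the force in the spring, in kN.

P ≈ 830 kN

If the spring were absent the link would shorten by αΔT L = 13.5×10⁻⁶ × 164 × 1375 = 3.044 mm.
Let P be the tensile force in the spring. The link extends elastically by PL/(AE) and the spring stretches by P/k; together these equal δ_free.
So P = δ_free / [L/(AE) + 1/k] = 3.044 / [ 1375/(2225×203×10³) + 1/(1600×10³) ].
P = 3.044 / 3.669×10⁻⁶ = 829700 N.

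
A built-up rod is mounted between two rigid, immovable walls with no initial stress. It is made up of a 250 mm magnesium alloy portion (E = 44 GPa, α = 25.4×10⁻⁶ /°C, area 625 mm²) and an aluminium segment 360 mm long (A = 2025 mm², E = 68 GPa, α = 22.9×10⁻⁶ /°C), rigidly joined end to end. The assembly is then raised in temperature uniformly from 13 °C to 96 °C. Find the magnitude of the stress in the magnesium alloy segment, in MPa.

Free thermal expansion of the whole bar: Σ αᵢΔT Lᵢ = 25.4×10⁻⁶×83×250 + 22.9×10⁻⁶×83×360 = 1.211 mm.
The rigid supports impose zero overall length change; the single axial force P common to all segments must satisfy P Σ Lᵢ/(AᵢEᵢ) = δ_free.
Σ Lᵢ/(AᵢEᵢ) = 250/(625×44×10³) + 360/(2025×68×10³) = 1.171×10⁻⁵ mm/N.
P = 1.211 / 1.171×10⁻⁵ = 103500 N = 103.5 kN, compressive.
σ_{magnesium alloy} = P / A = 103500 / 625 = 165.6 MPa.

σ ≈ 166 MPa (compressive)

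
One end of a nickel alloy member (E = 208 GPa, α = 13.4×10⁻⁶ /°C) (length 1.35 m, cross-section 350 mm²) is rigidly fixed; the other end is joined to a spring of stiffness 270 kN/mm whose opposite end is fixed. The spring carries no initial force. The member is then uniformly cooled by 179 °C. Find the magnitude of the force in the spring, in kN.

If the spring were absent the member would shorten by αΔT L = 13.4×10⁻⁶ × 179 × 1350 = 3.238 mm.
With a force P in the spring, the elastic change of the member is PL/(AE) and that of the spring is P/k; compatibility requires their sum to equal δ_free.
P [ L/(AE) + 1/k ] = δ_free → P [ 1350/(350×208×10³) + 1/(270×10³) ] = 3.238.
P = 3.238 / 2.225×10⁻⁵ = 145500 N.

P ≈ 146 kN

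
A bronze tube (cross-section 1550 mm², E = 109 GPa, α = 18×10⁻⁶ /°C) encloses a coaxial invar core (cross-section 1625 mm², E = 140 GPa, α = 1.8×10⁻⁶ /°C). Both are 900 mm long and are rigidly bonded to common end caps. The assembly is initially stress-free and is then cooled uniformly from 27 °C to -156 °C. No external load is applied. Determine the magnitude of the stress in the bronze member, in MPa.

Both members must finish at the same length. With the larger α, the bronze tends to over-contract; the plates restrain it, putting the bronze in tension and the invar in compression. With no external load the two internal forces are equal and opposite, magnitude P.
Equating the net (thermal + elastic) strains gives |α₁ − α₂|·ΔT = P·[1/(A₁E₁) + 1/(A₂E₂)].
|α₁ − α₂|·ΔT = 16.2×10⁻⁶ × 183 = 0.002965.
1/(A₁E₁) + 1/(A₂E₂) = 1/(1550×109×10³) + 1/(1625×140×10³) = 1.031×10⁻⁸ N⁻¹.
P = 0.002965 / 1.031×10⁻⁸ = 287400 N = 287.4 kN.
σ_{bronze} = P/A₁ = 287400/1550 = 185.4 MPa, tensile.

σ ≈ 185 MPa (tensile)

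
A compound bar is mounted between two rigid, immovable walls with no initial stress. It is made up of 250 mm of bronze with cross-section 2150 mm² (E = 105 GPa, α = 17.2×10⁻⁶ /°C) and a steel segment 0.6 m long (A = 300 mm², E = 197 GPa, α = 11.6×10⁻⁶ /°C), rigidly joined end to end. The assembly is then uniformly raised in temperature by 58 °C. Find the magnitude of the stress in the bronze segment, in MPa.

With the walls removed the bar would change length by δ_free = Σ αᵢΔT Lᵢ = 17.2×10⁻⁶×58×250 + 11.6×10⁻⁶×58×600 = 0.6531 mm.
Since the ends are fixed, an axial force P builds up, equal in every segment, with P · Σ Lᵢ/(AᵢEᵢ) = δ_free.
Σ Lᵢ/(AᵢEᵢ) = 250/(2150×105×10³) + 600/(300×197×10³) = 1.126×10⁻⁵ mm/N.
P = 0.6531 / 1.126×10⁻⁵ = 58000 N = 58 kN, compressive.
σ_{bronze} = P / A = 58000 / 2150 = 26.98 MPa.

σ ≈ 27 MPa (compressive)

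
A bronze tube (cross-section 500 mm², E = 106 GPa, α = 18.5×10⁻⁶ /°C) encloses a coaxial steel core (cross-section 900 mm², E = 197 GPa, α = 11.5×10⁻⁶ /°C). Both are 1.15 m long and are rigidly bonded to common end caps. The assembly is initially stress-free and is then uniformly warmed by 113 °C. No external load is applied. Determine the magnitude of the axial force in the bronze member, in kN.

The bronze has the larger α, so on heating it would change length more than the steel if both were free. The rigid plates force a common final length, so the bronze is put into compression and the steel into tension, with equal and opposite forces P (no external load).
Setting the final lengths equal and cancelling L: (α₁ − α₂)ΔT = P/(A₁E₁) + P/(A₂E₂).
|α₁ − α₂|·ΔT = 7×10⁻⁶ × 113 = 0.000791.
1/(A₁E₁) + 1/(A₂E₂) = 1/(500×106×10³) + 1/(900×197×10³) = 2.451×10⁻⁸ N⁻¹.
P = 0.000791 / 2.451×10⁻⁸ = 32280 N = 32.28 kN.

P ≈ 32.3 kN (compressive in the bronze)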